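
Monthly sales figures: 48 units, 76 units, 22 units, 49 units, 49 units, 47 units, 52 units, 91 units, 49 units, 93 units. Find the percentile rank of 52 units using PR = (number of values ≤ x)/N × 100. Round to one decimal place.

N = 10.
Strictly below 52: 6. Equal to 52: 1.
PR = 7/10 × 100 = 70.0

70.0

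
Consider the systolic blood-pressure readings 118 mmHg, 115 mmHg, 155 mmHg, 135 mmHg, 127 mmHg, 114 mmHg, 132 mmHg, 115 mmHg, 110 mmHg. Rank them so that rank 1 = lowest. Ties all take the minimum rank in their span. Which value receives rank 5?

118

Sorted (ascending): 110, 114, 115, 115, 118, 127, 132, 135, 155
The 2 values of 115 occupy positions 3–4 → each gets rank 3.
Rank 5 → value 118.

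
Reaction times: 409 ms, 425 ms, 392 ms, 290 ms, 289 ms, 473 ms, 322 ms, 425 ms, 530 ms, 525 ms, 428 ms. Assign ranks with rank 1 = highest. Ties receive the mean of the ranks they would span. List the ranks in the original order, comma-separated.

Sorted (descending): 530, 525, 473, 428, 425, 425, 409, 392, 322, 290, 289
The 2 values of 425 occupy positions 5–6 → average rank (5+6)/2 = 5.5.

7, 5.5, 8, 10, 11, 3, 9, 5.5, 1, 2, 4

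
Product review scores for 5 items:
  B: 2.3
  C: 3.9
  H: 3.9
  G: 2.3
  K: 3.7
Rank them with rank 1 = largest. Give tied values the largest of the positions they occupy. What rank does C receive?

Sorted (descending): 3.9, 3.9, 3.7, 2.3, 2.3
The 2 values of 3.9 occupy positions 1–2 → each gets rank 2.
The 2 values of 2.3 occupy positions 4–5 → each gets rank 5.
C has value 3.9 → rank 2.

2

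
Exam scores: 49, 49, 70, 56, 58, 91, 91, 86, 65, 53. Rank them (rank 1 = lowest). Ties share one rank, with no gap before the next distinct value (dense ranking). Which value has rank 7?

86

Sorted (ascending): 49, 49, 53, 56, 58, 65, 70, 86, 91, 91
The 2 values of 49 share dense rank 1.
The 2 values of 91 share dense rank 8.
Remaining distinct values take the next consecutive integers.
Rank 7 → value 86.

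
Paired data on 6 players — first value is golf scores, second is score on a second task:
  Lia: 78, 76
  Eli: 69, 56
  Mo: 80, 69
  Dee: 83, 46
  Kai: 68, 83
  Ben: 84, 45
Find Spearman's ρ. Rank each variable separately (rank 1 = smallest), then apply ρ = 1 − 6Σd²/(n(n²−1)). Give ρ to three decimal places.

Ranks of variable 1: 3, 2, 4, 5, 1, 6
Ranks of variable 2: 5, 3, 4, 2, 6, 1
d = r₁ − r₂: -2, -1, 0, 3, -5, 5
d²: 4, 1, 0, 9, 25, 25; Σd² = 64
ρ = 1 − 6·64/(6·35) = 1 − 384/210 = -0.829

-0.829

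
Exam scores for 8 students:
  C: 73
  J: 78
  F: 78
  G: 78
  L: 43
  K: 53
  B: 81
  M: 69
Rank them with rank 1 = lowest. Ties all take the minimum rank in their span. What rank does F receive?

Sorted (ascending): 43, 53, 69, 73, 78, 78, 78, 81
The 3 values of 78 occupy positions 5–7 → each gets rank 5.
F has value 78 → rank 5.

5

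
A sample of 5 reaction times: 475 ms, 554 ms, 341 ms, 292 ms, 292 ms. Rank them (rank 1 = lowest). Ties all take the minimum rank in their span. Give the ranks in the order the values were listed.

4, 5, 3, 1, 1

Sorted (ascending): 292, 292, 341, 475, 554
The 2 values of 292 occupy positions 1–2 → each gets rank 1.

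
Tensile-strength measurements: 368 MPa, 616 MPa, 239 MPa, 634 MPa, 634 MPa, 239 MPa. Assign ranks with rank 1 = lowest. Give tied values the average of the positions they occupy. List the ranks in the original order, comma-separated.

Sorted (ascending): 239, 239, 368, 616, 634, 634
The 2 values of 239 occupy positions 1–2 → average rank (1+2)/2 = 1.5.
The 2 values of 634 occupy positions 5–6 → average rank (5+6)/2 = 5.5.

3, 4, 1.5, 5.5, 5.5, 1.5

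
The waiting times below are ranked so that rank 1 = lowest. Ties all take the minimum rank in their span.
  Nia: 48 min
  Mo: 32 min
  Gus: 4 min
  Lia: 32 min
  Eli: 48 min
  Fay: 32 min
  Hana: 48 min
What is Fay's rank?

2

Sorted (ascending): 4, 32, 32, 32, 48, 48, 48
The 3 values of 32 occupy positions 2–4 → each gets rank 2.
The 3 values of 48 occupy positions 5–7 → each gets rank 5.
Fay has value 32 min → rank 2.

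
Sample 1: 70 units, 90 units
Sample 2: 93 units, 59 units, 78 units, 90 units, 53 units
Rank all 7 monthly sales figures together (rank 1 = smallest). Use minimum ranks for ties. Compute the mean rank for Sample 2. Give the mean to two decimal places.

Sorted (ascending): 53, 59, 70, 78, 90, 90, 93
The 2 values of 90 occupy positions 5–6 → each gets rank 5.
Sample 2 values → pooled ranks: 93→7, 59→2, 78→4, 90→5, 53→1
Mean rank = (7 + 2 + 4 + 5 + 1) / 5 = 3.80

3.80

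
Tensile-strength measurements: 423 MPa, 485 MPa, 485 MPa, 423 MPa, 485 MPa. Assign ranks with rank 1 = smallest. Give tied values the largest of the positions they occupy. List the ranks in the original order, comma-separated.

2, 5, 5, 2, 5

Sorted (ascending): 423, 423, 485, 485, 485
The 2 values of 423 occupy positions 1–2 → each gets rank 2.
The 3 values of 485 occupy positions 3–5 → each gets rank 5.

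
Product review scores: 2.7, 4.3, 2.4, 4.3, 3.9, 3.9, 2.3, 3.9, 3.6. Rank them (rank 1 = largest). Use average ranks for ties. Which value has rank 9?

Sorted (descending): 4.3, 4.3, 3.9, 3.9, 3.9, 3.6, 2.7, 2.4, 2.3
The 2 values of 4.3 occupy positions 1–2 → average rank (1+2)/2 = 1.5.
The 3 values of 3.9 occupy positions 3–5 → average rank 4.
Rank 9 → value 2.3.

2.3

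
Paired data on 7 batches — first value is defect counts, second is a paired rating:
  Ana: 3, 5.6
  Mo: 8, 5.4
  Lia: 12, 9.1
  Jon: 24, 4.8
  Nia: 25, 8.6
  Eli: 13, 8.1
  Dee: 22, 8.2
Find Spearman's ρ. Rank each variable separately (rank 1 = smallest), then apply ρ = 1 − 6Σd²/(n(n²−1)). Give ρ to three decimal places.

Ranks of variable 1: 1, 2, 3, 6, 7, 4, 5
Ranks of variable 2: 3, 2, 7, 1, 6, 4, 5
d = r₁ − r₂: -2, 0, -4, 5, 1, 0, 0
d²: 4, 0, 16, 25, 1, 0, 0; Σd² = 46
ρ = 1 − 6·46/(7·48) = 1 − 276/336 = 0.179

0.179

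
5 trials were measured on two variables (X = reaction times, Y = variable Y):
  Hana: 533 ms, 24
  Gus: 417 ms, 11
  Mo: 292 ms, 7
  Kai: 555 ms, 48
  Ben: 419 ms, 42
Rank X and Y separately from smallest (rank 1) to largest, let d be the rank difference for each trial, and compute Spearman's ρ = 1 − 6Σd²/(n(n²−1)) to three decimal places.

0.900

Ranks of variable 1: 4, 2, 1, 5, 3
Ranks of variable 2: 3, 2, 1, 5, 4
d = r₁ − r₂: 1, 0, 0, 0, -1
d²: 1, 0, 0, 0, 1; Σd² = 2
ρ = 1 − 6·2/(5·24) = 1 − 12/120 = 0.900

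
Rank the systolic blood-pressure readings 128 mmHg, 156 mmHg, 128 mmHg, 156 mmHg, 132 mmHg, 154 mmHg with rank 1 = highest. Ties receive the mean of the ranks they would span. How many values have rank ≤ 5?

4

Sorted (descending): 156, 156, 154, 132, 128, 128
The 2 values of 156 occupy positions 1–2 → average rank (1+2)/2 = 1.5.
The 2 values of 128 occupy positions 5–6 → average rank (5+6)/2 = 5.5.
Ranks ≤ 5: {1.5, 1.5, 3, 4} → 4 values.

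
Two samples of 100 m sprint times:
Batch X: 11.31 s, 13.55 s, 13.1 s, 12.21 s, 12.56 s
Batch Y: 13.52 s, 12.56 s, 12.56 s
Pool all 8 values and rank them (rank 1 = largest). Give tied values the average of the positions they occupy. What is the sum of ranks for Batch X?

24

Sorted (descending): 13.55, 13.52, 13.1, 12.56, 12.56, 12.56, 12.21, 11.31
The 3 values of 12.56 occupy positions 4–6 → average rank 5.
Batch X values → pooled ranks: 11.31→8, 13.55→1, 13.1→3, 12.21→7, 12.56→5
Rank sum = 8 + 1 + 3 + 7 + 5 = 24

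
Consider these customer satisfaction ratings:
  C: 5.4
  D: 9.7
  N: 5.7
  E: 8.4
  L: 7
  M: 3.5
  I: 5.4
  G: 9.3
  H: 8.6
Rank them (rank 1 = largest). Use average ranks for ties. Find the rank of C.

7.5

Sorted (descending): 9.7, 9.3, 8.6, 8.4, 7, 5.7, 5.4, 5.4, 3.5
The 2 values of 5.4 occupy positions 7–8 → average rank (7+8)/2 = 7.5.
C has value 5.4 → rank 7.5.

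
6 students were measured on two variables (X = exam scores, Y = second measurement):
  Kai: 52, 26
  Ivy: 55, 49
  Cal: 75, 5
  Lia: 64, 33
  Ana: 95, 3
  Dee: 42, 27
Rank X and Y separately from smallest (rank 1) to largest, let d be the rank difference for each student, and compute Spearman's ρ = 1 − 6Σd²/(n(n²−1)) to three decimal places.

Ranks of variable 1: 2, 3, 5, 4, 6, 1
Ranks of variable 2: 3, 6, 2, 5, 1, 4
d = r₁ − r₂: -1, -3, 3, -1, 5, -3
d²: 1, 9, 9, 1, 25, 9; Σd² = 54
ρ = 1 − 6·54/(6·35) = 1 − 324/210 = -0.543

-0.543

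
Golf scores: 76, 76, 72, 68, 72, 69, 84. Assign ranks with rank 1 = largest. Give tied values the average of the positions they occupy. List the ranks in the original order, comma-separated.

2.5, 2.5, 4.5, 7, 4.5, 6, 1

Sorted (descending): 84, 76, 76, 72, 72, 69, 68
The 2 values of 76 occupy positions 2–3 → average rank (2+3)/2 = 2.5.
The 2 values of 72 occupy positions 4–5 → average rank (4+5)/2 = 4.5.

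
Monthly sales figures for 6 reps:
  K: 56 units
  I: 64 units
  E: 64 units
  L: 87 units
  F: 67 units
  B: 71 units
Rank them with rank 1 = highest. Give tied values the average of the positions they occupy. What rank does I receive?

4.5

Sorted (descending): 87, 71, 67, 64, 64, 56
The 2 values of 64 occupy positions 4–5 → average rank (4+5)/2 = 4.5.
I has value 64 units → rank 4.5.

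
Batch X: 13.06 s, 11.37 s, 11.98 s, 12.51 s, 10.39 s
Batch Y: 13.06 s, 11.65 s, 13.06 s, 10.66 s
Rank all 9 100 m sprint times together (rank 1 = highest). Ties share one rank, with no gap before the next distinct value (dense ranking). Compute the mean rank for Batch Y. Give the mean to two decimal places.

Sorted (descending): 13.06, 13.06, 13.06, 12.51, 11.98, 11.65, 11.37, 10.66, 10.39
The 3 values of 13.06 share dense rank 1.
Remaining distinct values take the next consecutive integers.
Batch Y values → pooled ranks: 13.06→1, 11.65→4, 13.06→1, 10.66→6
Mean rank = (1 + 4 + 1 + 6) / 4 = 3.00

3.00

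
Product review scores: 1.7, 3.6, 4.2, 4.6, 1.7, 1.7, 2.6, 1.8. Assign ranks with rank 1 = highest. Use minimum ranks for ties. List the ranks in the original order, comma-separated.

6, 3, 2, 1, 6, 6, 4, 5

Sorted (descending): 4.6, 4.2, 3.6, 2.6, 1.8, 1.7, 1.7, 1.7
The 3 values of 1.7 occupy positions 6–8 → each gets rank 6.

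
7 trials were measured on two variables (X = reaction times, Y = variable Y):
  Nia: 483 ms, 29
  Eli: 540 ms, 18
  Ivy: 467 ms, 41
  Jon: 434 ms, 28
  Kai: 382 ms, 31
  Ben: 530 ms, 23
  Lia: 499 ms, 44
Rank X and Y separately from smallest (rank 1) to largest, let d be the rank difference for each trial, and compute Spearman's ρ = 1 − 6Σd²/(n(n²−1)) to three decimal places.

Ranks of variable 1: 4, 7, 3, 2, 1, 6, 5
Ranks of variable 2: 4, 1, 6, 3, 5, 2, 7
d = r₁ − r₂: 0, 6, -3, -1, -4, 4, -2
d²: 0, 36, 9, 1, 16, 16, 4; Σd² = 82
ρ = 1 − 6·82/(7·48) = 1 − 492/336 = -0.464

-0.464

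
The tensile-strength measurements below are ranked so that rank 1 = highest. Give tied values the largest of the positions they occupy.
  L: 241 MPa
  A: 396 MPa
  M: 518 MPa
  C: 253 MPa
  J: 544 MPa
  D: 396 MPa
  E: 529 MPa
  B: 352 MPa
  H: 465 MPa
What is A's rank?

Sorted (descending): 544, 529, 518, 465, 396, 396, 352, 253, 241
The 2 values of 396 occupy positions 5–6 → each gets rank 6.
A has value 396 MPa → rank 6.

6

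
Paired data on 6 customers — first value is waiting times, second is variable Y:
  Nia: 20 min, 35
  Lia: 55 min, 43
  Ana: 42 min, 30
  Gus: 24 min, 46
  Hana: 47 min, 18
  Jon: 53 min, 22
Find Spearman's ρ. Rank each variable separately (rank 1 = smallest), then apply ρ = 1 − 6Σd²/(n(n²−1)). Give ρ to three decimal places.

-0.257

Ranks of variable 1: 1, 6, 3, 2, 4, 5
Ranks of variable 2: 4, 5, 3, 6, 1, 2
d = r₁ − r₂: -3, 1, 0, -4, 3, 3
d²: 9, 1, 0, 16, 9, 9; Σd² = 44
ρ = 1 − 6·44/(6·35) = 1 − 264/210 = -0.257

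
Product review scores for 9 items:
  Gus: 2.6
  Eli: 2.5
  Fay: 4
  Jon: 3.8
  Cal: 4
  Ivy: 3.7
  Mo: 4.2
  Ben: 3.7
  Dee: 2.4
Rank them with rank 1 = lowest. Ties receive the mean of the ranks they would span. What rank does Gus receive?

3

Sorted (ascending): 2.4, 2.5, 2.6, 3.7, 3.7, 3.8, 4, 4, 4.2
The 2 values of 3.7 occupy positions 4–5 → average rank (4+5)/2 = 4.5.
The 2 values of 4 occupy positions 7–8 → average rank (7+8)/2 = 7.5.
Gus has value 2.6 → rank 3.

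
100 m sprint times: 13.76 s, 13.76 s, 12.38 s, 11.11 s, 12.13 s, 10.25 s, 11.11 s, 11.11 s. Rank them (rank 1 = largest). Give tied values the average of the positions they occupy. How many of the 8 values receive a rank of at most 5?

Sorted (descending): 13.76, 13.76, 12.38, 12.13, 11.11, 11.11, 11.11, 10.25
The 2 values of 13.76 occupy positions 1–2 → average rank (1+2)/2 = 1.5.
The 3 values of 11.11 occupy positions 5–7 → average rank 6.
Ranks ≤ 5: {1.5, 1.5, 3, 4} → 4 values.

4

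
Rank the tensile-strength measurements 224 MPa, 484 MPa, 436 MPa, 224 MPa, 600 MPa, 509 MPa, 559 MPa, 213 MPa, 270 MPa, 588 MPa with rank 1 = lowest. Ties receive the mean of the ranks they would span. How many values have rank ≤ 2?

Sorted (ascending): 213, 224, 224, 270, 436, 484, 509, 559, 588, 600
The 2 values of 224 occupy positions 2–3 → average rank (2+3)/2 = 2.5.
Ranks ≤ 2: {1} → 1 value.

1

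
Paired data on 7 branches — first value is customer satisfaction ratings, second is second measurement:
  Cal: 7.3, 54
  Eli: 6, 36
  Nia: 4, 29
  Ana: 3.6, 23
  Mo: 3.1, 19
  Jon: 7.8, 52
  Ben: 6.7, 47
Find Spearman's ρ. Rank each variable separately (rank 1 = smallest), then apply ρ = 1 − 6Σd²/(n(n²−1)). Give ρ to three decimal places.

Ranks of variable 1: 6, 4, 3, 2, 1, 7, 5
Ranks of variable 2: 7, 4, 3, 2, 1, 6, 5
d = r₁ − r₂: -1, 0, 0, 0, 0, 1, 0
d²: 1, 0, 0, 0, 0, 1, 0; Σd² = 2
ρ = 1 − 6·2/(7·48) = 1 − 12/336 = 0.964

0.964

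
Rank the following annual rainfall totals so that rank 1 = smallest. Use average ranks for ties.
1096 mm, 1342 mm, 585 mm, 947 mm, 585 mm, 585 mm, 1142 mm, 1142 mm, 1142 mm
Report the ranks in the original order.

Sorted (ascending): 585, 585, 585, 947, 1096, 1142, 1142, 1142, 1342
The 3 values of 585 occupy positions 1–3 → average rank 2.
The 3 values of 1142 occupy positions 6–8 → average rank 7.

5, 9, 2, 4, 2, 2, 7, 7, 7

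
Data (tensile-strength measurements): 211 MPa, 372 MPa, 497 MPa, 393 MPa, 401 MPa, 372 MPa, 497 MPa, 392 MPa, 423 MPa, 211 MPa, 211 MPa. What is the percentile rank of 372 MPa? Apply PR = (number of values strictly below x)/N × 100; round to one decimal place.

27.3

N = 11.
Strictly below 372: 3. Equal to 372: 2.
PR = 3/11 × 100 = 27.3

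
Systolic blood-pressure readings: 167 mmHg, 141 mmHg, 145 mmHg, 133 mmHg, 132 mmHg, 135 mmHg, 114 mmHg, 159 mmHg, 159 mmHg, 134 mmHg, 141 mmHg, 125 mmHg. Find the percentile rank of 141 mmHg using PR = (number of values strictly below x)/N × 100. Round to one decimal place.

N = 12.
Strictly below 141: 6. Equal to 141: 2.
PR = 6/12 × 100 = 50.0

50.0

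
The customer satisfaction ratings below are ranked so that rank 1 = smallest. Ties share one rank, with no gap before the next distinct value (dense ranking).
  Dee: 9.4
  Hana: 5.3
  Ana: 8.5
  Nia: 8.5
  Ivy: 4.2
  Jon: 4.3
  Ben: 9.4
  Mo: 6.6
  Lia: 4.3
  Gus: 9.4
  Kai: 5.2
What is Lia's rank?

Sorted (ascending): 4.2, 4.3, 4.3, 5.2, 5.3, 6.6, 8.5, 8.5, 9.4, 9.4, 9.4
The 2 values of 4.3 share dense rank 2.
The 2 values of 8.5 share dense rank 6.
The 3 values of 9.4 share dense rank 7.
Remaining distinct values take the next consecutive integers.
Lia has value 4.3 → rank 2.

2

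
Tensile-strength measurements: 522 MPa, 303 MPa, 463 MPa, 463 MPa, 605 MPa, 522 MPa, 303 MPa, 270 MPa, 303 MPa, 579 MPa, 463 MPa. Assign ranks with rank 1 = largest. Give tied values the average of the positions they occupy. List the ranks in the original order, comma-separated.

3.5, 9, 6, 6, 1, 3.5, 9, 11, 9, 2, 6

Sorted (descending): 605, 579, 522, 522, 463, 463, 463, 303, 303, 303, 270
The 2 values of 522 occupy positions 3–4 → average rank (3+4)/2 = 3.5.
The 3 values of 463 occupy positions 5–7 → average rank 6.
The 3 values of 303 occupy positions 8–10 → average rank 9.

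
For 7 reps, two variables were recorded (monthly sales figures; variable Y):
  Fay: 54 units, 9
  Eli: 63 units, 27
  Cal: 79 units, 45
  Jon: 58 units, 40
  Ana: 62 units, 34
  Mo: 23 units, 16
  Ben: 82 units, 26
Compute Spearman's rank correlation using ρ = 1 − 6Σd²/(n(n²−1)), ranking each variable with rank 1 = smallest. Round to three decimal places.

0.464

Ranks of variable 1: 2, 5, 6, 3, 4, 1, 7
Ranks of variable 2: 1, 4, 7, 6, 5, 2, 3
d = r₁ − r₂: 1, 1, -1, -3, -1, -1, 4
d²: 1, 1, 1, 9, 1, 1, 16; Σd² = 30
ρ = 1 − 6·30/(7·48) = 1 − 180/336 = 0.464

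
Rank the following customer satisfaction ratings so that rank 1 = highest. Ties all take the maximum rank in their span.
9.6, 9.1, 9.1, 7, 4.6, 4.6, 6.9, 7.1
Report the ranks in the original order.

1, 3, 3, 5, 8, 8, 6, 4

Sorted (descending): 9.6, 9.1, 9.1, 7.1, 7, 6.9, 4.6, 4.6
The 2 values of 9.1 occupy positions 2–3 → each gets rank 3.
The 2 values of 4.6 occupy positions 7–8 → each gets rank 8.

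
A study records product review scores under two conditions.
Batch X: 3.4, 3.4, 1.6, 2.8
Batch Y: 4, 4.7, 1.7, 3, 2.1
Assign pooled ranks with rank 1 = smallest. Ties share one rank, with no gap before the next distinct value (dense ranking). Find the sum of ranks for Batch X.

Sorted (ascending): 1.6, 1.7, 2.1, 2.8, 3, 3.4, 3.4, 4, 4.7
The 2 values of 3.4 share dense rank 6.
Remaining distinct values take the next consecutive integers.
Batch X values → pooled ranks: 3.4→6, 3.4→6, 1.6→1, 2.8→4
Rank sum = 6 + 6 + 1 + 4 = 17

17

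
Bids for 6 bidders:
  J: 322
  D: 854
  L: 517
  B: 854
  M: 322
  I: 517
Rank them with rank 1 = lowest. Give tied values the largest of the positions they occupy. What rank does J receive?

Sorted (ascending): 322, 322, 517, 517, 854, 854
The 2 values of 322 occupy positions 1–2 → each gets rank 2.
The 2 values of 517 occupy positions 3–4 → each gets rank 4.
The 2 values of 854 occupy positions 5–6 → each gets rank 6.
J has value 322 → rank 2.

2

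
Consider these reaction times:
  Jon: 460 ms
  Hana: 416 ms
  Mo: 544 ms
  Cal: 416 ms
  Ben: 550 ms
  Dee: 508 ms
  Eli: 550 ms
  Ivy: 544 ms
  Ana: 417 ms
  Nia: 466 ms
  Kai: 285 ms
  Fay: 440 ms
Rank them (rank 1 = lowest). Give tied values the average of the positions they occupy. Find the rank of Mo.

9.5

Sorted (ascending): 285, 416, 416, 417, 440, 460, 466, 508, 544, 544, 550, 550
The 2 values of 416 occupy positions 2–3 → average rank (2+3)/2 = 2.5.
The 2 values of 544 occupy positions 9–10 → average rank (9+10)/2 = 9.5.
The 2 values of 550 occupy positions 11–12 → average rank (11+12)/2 = 11.5.
Mo has value 544 ms → rank 9.5.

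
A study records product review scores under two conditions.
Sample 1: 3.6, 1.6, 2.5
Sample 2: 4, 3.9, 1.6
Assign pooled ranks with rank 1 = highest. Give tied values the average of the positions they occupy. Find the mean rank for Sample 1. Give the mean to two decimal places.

4.17

Sorted (descending): 4, 3.9, 3.6, 2.5, 1.6, 1.6
The 2 values of 1.6 occupy positions 5–6 → average rank (5+6)/2 = 5.5.
Sample 1 values → pooled ranks: 3.6→3, 1.6→5.5, 2.5→4
Mean rank = (3 + 5.5 + 4) / 3 = 4.17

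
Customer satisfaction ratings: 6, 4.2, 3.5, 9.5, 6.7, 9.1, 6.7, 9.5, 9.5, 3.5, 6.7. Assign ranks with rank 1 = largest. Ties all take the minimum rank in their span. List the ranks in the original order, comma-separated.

8, 9, 10, 1, 5, 4, 5, 1, 1, 10, 5

Sorted (descending): 9.5, 9.5, 9.5, 9.1, 6.7, 6.7, 6.7, 6, 4.2, 3.5, 3.5
The 3 values of 9.5 occupy positions 1–3 → each gets rank 1.
The 3 values of 6.7 occupy positions 5–7 → each gets rank 5.
The 2 values of 3.5 occupy positions 10–11 → each gets rank 10.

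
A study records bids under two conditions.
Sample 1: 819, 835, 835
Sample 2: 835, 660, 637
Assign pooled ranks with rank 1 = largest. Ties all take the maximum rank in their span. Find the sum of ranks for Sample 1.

10

Sorted (descending): 835, 835, 835, 819, 660, 637
The 3 values of 835 occupy positions 1–3 → each gets rank 3.
Sample 1 values → pooled ranks: 819→4, 835→3, 835→3
Rank sum = 4 + 3 + 3 = 10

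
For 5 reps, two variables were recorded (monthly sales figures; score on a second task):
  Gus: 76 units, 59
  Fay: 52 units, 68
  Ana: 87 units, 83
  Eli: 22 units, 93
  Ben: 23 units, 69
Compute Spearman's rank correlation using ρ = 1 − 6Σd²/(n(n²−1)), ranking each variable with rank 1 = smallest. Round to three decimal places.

-0.400

Ranks of variable 1: 4, 3, 5, 1, 2
Ranks of variable 2: 1, 2, 4, 5, 3
d = r₁ − r₂: 3, 1, 1, -4, -1
d²: 9, 1, 1, 16, 1; Σd² = 28
ρ = 1 − 6·28/(5·24) = 1 − 168/120 = -0.400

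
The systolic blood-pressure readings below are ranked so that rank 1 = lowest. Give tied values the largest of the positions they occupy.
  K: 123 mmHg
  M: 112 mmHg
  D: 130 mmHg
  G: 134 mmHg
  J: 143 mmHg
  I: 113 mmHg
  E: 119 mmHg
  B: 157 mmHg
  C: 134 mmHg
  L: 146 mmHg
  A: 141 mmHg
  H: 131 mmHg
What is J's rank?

10

Sorted (ascending): 112, 113, 119, 123, 130, 131, 134, 134, 141, 143, 146, 157
The 2 values of 134 occupy positions 7–8 → each gets rank 8.
J has value 143 mmHg → rank 10.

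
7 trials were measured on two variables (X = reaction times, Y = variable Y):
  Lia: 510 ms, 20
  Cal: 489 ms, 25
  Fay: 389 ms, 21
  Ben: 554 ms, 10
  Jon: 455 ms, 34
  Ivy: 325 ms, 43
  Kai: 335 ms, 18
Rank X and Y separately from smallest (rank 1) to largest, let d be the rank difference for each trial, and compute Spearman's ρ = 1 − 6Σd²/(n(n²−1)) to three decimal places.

Ranks of variable 1: 6, 5, 3, 7, 4, 1, 2
Ranks of variable 2: 3, 5, 4, 1, 6, 7, 2
d = r₁ − r₂: 3, 0, -1, 6, -2, -6, 0
d²: 9, 0, 1, 36, 4, 36, 0; Σd² = 86
ρ = 1 − 6·86/(7·48) = 1 − 516/336 = -0.536

-0.536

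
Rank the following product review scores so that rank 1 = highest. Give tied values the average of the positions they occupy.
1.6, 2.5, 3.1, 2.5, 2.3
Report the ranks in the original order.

5, 2.5, 1, 2.5, 4

Sorted (descending): 3.1, 2.5, 2.5, 2.3, 1.6
The 2 values of 2.5 occupy positions 2–3 → average rank (2+3)/2 = 2.5.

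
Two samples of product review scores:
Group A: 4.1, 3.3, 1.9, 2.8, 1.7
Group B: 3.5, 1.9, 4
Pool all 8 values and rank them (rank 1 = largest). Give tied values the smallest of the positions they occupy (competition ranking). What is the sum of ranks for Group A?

24

Sorted (descending): 4.1, 4, 3.5, 3.3, 2.8, 1.9, 1.9, 1.7
The 2 values of 1.9 occupy positions 6–7 → each gets rank 6.
Group A values → pooled ranks: 4.1→1, 3.3→4, 1.9→6, 2.8→5, 1.7→8
Rank sum = 1 + 4 + 6 + 5 + 8 = 24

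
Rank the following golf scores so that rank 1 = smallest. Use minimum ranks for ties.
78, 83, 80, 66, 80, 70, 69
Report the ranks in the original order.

Sorted (ascending): 66, 69, 70, 78, 80, 80, 83
The 2 values of 80 occupy positions 5–6 → each gets rank 5.

4, 7, 5, 1, 5, 3, 2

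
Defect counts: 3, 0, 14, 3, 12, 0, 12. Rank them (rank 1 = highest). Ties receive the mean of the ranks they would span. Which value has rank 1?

Sorted (descending): 14, 12, 12, 3, 3, 0, 0
The 2 values of 12 occupy positions 2–3 → average rank (2+3)/2 = 2.5.
The 2 values of 3 occupy positions 4–5 → average rank (4+5)/2 = 4.5.
The 2 values of 0 occupy positions 6–7 → average rank (6+7)/2 = 6.5.
Rank 1 → value 14.

14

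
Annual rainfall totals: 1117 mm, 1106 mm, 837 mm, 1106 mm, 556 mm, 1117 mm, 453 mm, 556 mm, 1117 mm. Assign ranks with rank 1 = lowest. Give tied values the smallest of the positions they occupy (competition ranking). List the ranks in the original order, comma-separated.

Sorted (ascending): 453, 556, 556, 837, 1106, 1106, 1117, 1117, 1117
The 2 values of 556 occupy positions 2–3 → each gets rank 2.
The 2 values of 1106 occupy positions 5–6 → each gets rank 5.
The 3 values of 1117 occupy positions 7–9 → each gets rank 7.

7, 5, 4, 5, 2, 7, 1, 2, 7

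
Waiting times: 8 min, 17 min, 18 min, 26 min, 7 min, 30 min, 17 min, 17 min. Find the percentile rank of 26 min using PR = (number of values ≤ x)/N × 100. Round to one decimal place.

N = 8.
Strictly below 26: 6. Equal to 26: 1.
PR = 7/8 × 100 = 87.5

87.5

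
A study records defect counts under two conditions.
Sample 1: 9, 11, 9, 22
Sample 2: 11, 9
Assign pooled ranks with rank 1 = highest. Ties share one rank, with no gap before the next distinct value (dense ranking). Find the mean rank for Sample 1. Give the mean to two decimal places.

2.25

Sorted (descending): 22, 11, 11, 9, 9, 9
The 2 values of 11 share dense rank 2.
The 3 values of 9 share dense rank 3.
Remaining distinct values take the next consecutive integers.
Sample 1 values → pooled ranks: 9→3, 11→2, 9→3, 22→1
Mean rank = (3 + 2 + 3 + 1) / 4 = 2.25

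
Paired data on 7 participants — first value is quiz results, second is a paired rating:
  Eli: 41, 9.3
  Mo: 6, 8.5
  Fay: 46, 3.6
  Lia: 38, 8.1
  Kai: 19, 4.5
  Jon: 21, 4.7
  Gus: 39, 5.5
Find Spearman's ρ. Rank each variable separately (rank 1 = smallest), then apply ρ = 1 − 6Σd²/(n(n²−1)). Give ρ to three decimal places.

Ranks of variable 1: 6, 1, 7, 4, 2, 3, 5
Ranks of variable 2: 7, 6, 1, 5, 2, 3, 4
d = r₁ − r₂: -1, -5, 6, -1, 0, 0, 1
d²: 1, 25, 36, 1, 0, 0, 1; Σd² = 64
ρ = 1 − 6·64/(7·48) = 1 − 384/336 = -0.143

-0.143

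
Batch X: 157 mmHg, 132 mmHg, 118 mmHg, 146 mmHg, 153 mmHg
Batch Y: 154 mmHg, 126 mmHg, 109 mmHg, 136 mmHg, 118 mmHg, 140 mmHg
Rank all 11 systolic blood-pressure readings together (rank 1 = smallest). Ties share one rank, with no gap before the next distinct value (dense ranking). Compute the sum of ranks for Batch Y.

Sorted (ascending): 109, 118, 118, 126, 132, 136, 140, 146, 153, 154, 157
The 2 values of 118 share dense rank 2.
Remaining distinct values take the next consecutive integers.
Batch Y values → pooled ranks: 154→9, 126→3, 109→1, 136→5, 118→2, 140→6
Rank sum = 9 + 3 + 1 + 5 + 2 + 6 = 26

26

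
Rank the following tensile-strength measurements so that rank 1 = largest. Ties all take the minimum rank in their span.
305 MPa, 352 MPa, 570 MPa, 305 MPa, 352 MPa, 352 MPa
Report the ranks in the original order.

5, 2, 1, 5, 2, 2

Sorted (descending): 570, 352, 352, 352, 305, 305
The 3 values of 352 occupy positions 2–4 → each gets rank 2.
The 2 values of 305 occupy positions 5–6 → each gets rank 5.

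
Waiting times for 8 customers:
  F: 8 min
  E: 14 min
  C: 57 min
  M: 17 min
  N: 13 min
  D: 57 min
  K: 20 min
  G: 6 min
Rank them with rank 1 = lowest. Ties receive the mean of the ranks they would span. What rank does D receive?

7.5

Sorted (ascending): 6, 8, 13, 14, 17, 20, 57, 57
The 2 values of 57 occupy positions 7–8 → average rank (7+8)/2 = 7.5.
D has value 57 min → rank 7.5.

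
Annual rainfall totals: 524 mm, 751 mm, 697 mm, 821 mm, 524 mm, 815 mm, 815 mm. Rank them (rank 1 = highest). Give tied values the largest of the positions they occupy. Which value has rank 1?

Sorted (descending): 821, 815, 815, 751, 697, 524, 524
The 2 values of 815 occupy positions 2–3 → each gets rank 3.
The 2 values of 524 occupy positions 6–7 → each gets rank 7.
Rank 1 → value 821.

821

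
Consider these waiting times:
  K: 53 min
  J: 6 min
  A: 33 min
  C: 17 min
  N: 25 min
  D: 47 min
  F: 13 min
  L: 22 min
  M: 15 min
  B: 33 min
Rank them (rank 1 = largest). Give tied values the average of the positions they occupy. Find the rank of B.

Sorted (descending): 53, 47, 33, 33, 25, 22, 17, 15, 13, 6
The 2 values of 33 occupy positions 3–4 → average rank (3+4)/2 = 3.5.
B has value 33 min → rank 3.5.

3.5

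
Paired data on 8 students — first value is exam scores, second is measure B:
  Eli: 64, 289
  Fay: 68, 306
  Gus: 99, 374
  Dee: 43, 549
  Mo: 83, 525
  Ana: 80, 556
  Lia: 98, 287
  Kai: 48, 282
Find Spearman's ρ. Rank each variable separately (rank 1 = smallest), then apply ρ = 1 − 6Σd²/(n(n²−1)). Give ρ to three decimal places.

Ranks of variable 1: 3, 4, 8, 1, 6, 5, 7, 2
Ranks of variable 2: 3, 4, 5, 7, 6, 8, 2, 1
d = r₁ − r₂: 0, 0, 3, -6, 0, -3, 5, 1
d²: 0, 0, 9, 36, 0, 9, 25, 1; Σd² = 80
ρ = 1 − 6·80/(8·63) = 1 − 480/504 = 0.048

0.048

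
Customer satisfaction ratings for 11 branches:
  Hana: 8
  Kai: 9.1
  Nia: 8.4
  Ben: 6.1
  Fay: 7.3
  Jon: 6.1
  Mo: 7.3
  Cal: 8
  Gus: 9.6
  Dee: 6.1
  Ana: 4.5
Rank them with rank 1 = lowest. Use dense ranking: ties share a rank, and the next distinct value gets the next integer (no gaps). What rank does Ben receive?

2

Sorted (ascending): 4.5, 6.1, 6.1, 6.1, 7.3, 7.3, 8, 8, 8.4, 9.1, 9.6
The 3 values of 6.1 share dense rank 2.
The 2 values of 7.3 share dense rank 3.
The 2 values of 8 share dense rank 4.
Remaining distinct values take the next consecutive integers.
Ben has value 6.1 → rank 2.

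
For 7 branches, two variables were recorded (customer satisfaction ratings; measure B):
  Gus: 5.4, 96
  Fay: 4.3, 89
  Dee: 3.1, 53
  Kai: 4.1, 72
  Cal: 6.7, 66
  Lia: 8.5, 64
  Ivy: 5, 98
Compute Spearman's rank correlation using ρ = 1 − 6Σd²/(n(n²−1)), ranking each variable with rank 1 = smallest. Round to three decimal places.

0.071

Ranks of variable 1: 5, 3, 1, 2, 6, 7, 4
Ranks of variable 2: 6, 5, 1, 4, 3, 2, 7
d = r₁ − r₂: -1, -2, 0, -2, 3, 5, -3
d²: 1, 4, 0, 4, 9, 25, 9; Σd² = 52
ρ = 1 − 6·52/(7·48) = 1 − 312/336 = 0.071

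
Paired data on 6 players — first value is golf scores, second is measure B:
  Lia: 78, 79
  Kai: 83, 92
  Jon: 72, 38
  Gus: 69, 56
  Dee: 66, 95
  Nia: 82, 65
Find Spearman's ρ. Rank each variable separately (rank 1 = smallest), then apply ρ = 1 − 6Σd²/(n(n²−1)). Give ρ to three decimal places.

0.029

Ranks of variable 1: 4, 6, 3, 2, 1, 5
Ranks of variable 2: 4, 5, 1, 2, 6, 3
d = r₁ − r₂: 0, 1, 2, 0, -5, 2
d²: 0, 1, 4, 0, 25, 4; Σd² = 34
ρ = 1 − 6·34/(6·35) = 1 − 204/210 = 0.029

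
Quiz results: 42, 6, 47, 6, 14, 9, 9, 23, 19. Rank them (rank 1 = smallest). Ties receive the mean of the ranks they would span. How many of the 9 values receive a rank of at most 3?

2

Sorted (ascending): 6, 6, 9, 9, 14, 19, 23, 42, 47
The 2 values of 6 occupy positions 1–2 → average rank (1+2)/2 = 1.5.
The 2 values of 9 occupy positions 3–4 → average rank (3+4)/2 = 3.5.
Ranks ≤ 3: {1.5, 1.5} → 2 values.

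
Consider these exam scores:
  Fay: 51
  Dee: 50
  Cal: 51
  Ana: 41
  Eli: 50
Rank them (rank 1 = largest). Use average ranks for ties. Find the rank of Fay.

Sorted (descending): 51, 51, 50, 50, 41
The 2 values of 51 occupy positions 1–2 → average rank (1+2)/2 = 1.5.
The 2 values of 50 occupy positions 3–4 → average rank (3+4)/2 = 3.5.
Fay has value 51 → rank 1.5.

1.5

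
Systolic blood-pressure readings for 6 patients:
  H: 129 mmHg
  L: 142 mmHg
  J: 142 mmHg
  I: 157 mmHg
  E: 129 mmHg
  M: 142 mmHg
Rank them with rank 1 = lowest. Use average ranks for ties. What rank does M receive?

Sorted (ascending): 129, 129, 142, 142, 142, 157
The 2 values of 129 occupy positions 1–2 → average rank (1+2)/2 = 1.5.
The 3 values of 142 occupy positions 3–5 → average rank 4.
M has value 142 mmHg → rank 4.

4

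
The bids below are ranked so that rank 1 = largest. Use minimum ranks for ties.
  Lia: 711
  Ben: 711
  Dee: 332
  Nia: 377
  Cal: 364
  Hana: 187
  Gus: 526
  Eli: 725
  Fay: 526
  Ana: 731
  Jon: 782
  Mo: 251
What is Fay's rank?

6

Sorted (descending): 782, 731, 725, 711, 711, 526, 526, 377, 364, 332, 251, 187
The 2 values of 711 occupy positions 4–5 → each gets rank 4.
The 2 values of 526 occupy positions 6–7 → each gets rank 6.
Fay has value 526 → rank 6.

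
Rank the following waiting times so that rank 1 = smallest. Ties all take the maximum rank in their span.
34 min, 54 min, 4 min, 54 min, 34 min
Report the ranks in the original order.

3, 5, 1, 5, 3

Sorted (ascending): 4, 34, 34, 54, 54
The 2 values of 34 occupy positions 2–3 → each gets rank 3.
The 2 values of 54 occupy positions 4–5 → each gets rank 5.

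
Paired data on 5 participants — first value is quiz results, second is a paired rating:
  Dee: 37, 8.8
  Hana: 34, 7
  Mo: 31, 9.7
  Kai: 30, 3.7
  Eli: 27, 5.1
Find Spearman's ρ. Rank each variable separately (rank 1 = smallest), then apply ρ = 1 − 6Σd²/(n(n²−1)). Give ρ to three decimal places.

0.600

Ranks of variable 1: 5, 4, 3, 2, 1
Ranks of variable 2: 4, 3, 5, 1, 2
d = r₁ − r₂: 1, 1, -2, 1, -1
d²: 1, 1, 4, 1, 1; Σd² = 8
ρ = 1 − 6·8/(5·24) = 1 − 48/120 = 0.600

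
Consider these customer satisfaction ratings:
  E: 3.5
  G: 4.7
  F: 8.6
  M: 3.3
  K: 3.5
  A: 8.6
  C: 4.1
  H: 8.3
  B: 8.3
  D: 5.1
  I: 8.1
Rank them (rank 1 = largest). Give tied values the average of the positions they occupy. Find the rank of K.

9.5

Sorted (descending): 8.6, 8.6, 8.3, 8.3, 8.1, 5.1, 4.7, 4.1, 3.5, 3.5, 3.3
The 2 values of 8.6 occupy positions 1–2 → average rank (1+2)/2 = 1.5.
The 2 values of 8.3 occupy positions 3–4 → average rank (3+4)/2 = 3.5.
The 2 values of 3.5 occupy positions 9–10 → average rank (9+10)/2 = 9.5.
K has value 3.5 → rank 9.5.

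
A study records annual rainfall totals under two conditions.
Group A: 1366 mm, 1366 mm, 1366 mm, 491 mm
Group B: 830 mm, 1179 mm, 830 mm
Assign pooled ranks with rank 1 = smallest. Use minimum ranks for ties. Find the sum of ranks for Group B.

8

Sorted (ascending): 491, 830, 830, 1179, 1366, 1366, 1366
The 2 values of 830 occupy positions 2–3 → each gets rank 2.
The 3 values of 1366 occupy positions 5–7 → each gets rank 5.
Group B values → pooled ranks: 830→2, 1179→4, 830→2
Rank sum = 2 + 4 + 2 = 8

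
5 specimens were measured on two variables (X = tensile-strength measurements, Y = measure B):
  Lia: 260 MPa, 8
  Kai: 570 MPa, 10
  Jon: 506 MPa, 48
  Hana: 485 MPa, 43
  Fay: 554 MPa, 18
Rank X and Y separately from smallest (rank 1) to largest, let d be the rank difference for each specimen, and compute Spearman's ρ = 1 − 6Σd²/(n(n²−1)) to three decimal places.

Ranks of variable 1: 1, 5, 3, 2, 4
Ranks of variable 2: 1, 2, 5, 4, 3
d = r₁ − r₂: 0, 3, -2, -2, 1
d²: 0, 9, 4, 4, 1; Σd² = 18
ρ = 1 − 6·18/(5·24) = 1 − 108/120 = 0.100

0.100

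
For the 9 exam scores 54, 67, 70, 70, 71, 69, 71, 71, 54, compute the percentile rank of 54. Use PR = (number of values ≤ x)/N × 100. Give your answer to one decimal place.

22.2

N = 9.
Strictly below 54: 0. Equal to 54: 2.
PR = 2/9 × 100 = 22.2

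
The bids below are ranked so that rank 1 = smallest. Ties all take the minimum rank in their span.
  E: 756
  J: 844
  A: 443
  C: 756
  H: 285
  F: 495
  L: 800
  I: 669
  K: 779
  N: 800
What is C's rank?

5

Sorted (ascending): 285, 443, 495, 669, 756, 756, 779, 800, 800, 844
The 2 values of 756 occupy positions 5–6 → each gets rank 5.
The 2 values of 800 occupy positions 8–9 → each gets rank 8.
C has value 756 → rank 5.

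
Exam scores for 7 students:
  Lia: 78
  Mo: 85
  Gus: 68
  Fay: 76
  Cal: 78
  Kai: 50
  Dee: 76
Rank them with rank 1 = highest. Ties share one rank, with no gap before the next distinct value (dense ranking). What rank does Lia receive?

2

Sorted (descending): 85, 78, 78, 76, 76, 68, 50
The 2 values of 78 share dense rank 2.
The 2 values of 76 share dense rank 3.
Remaining distinct values take the next consecutive integers.
Lia has value 78 → rank 2.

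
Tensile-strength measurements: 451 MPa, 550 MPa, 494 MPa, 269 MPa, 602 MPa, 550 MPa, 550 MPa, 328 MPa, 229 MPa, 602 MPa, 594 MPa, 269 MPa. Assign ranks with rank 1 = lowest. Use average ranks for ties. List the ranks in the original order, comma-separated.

Sorted (ascending): 229, 269, 269, 328, 451, 494, 550, 550, 550, 594, 602, 602
The 2 values of 269 occupy positions 2–3 → average rank (2+3)/2 = 2.5.
The 3 values of 550 occupy positions 7–9 → average rank 8.
The 2 values of 602 occupy positions 11–12 → average rank (11+12)/2 = 11.5.

5, 8, 6, 2.5, 11.5, 8, 8, 4, 1, 11.5, 10, 2.5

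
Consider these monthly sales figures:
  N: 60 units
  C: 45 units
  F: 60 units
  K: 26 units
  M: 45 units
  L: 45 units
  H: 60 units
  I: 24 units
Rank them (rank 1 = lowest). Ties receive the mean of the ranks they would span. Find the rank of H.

7

Sorted (ascending): 24, 26, 45, 45, 45, 60, 60, 60
The 3 values of 45 occupy positions 3–5 → average rank 4.
The 3 values of 60 occupy positions 6–8 → average rank 7.
H has value 60 units → rank 7.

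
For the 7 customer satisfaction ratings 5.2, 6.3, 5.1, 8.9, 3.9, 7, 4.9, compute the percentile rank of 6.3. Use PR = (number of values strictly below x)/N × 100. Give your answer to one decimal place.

57.1

N = 7.
Strictly below 6.3: 4. Equal to 6.3: 1.
PR = 4/7 × 100 = 57.1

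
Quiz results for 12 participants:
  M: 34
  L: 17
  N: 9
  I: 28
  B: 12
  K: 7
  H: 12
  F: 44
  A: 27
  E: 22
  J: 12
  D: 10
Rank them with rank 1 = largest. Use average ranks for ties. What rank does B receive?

Sorted (descending): 44, 34, 28, 27, 22, 17, 12, 12, 12, 10, 9, 7
The 3 values of 12 occupy positions 7–9 → average rank 8.
B has value 12 → rank 8.

8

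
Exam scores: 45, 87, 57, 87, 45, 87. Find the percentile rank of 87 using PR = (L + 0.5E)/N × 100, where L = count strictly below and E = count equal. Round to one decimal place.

N = 6.
Strictly below 87: 3. Equal to 87: 3.
PR = (3 + 0.5·3)/6 × 100 = 75.0

75.0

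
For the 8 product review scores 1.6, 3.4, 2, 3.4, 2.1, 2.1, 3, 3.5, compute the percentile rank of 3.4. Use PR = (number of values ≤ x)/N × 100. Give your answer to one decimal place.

N = 8.
Strictly below 3.4: 5. Equal to 3.4: 2.
PR = 7/8 × 100 = 87.5

87.5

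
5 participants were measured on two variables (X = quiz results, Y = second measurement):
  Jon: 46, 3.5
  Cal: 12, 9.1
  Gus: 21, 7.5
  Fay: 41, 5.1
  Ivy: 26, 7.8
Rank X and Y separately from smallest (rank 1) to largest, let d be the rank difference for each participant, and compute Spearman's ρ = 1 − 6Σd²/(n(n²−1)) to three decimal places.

Ranks of variable 1: 5, 1, 2, 4, 3
Ranks of variable 2: 1, 5, 3, 2, 4
d = r₁ − r₂: 4, -4, -1, 2, -1
d²: 16, 16, 1, 4, 1; Σd² = 38
ρ = 1 − 6·38/(5·24) = 1 − 228/120 = -0.900

-0.900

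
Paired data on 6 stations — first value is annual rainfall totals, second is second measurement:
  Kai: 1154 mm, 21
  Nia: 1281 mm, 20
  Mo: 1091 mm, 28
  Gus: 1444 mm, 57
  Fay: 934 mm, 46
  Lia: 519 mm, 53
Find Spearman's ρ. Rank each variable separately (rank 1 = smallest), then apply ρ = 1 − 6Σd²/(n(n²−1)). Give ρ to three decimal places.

Ranks of variable 1: 4, 5, 3, 6, 2, 1
Ranks of variable 2: 2, 1, 3, 6, 4, 5
d = r₁ − r₂: 2, 4, 0, 0, -2, -4
d²: 4, 16, 0, 0, 4, 16; Σd² = 40
ρ = 1 − 6·40/(6·35) = 1 − 240/210 = -0.143

-0.143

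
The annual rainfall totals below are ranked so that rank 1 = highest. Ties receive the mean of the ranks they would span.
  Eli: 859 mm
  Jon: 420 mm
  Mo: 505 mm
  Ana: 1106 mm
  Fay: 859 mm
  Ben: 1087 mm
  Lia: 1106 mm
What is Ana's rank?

1.5

Sorted (descending): 1106, 1106, 1087, 859, 859, 505, 420
The 2 values of 1106 occupy positions 1–2 → average rank (1+2)/2 = 1.5.
The 2 values of 859 occupy positions 4–5 → average rank (4+5)/2 = 4.5.
Ana has value 1106 mm → rank 1.5.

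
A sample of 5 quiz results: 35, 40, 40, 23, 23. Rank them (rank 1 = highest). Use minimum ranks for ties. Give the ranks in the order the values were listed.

Sorted (descending): 40, 40, 35, 23, 23
The 2 values of 40 occupy positions 1–2 → each gets rank 1.
The 2 values of 23 occupy positions 4–5 → each gets rank 4.

3, 1, 1, 4, 4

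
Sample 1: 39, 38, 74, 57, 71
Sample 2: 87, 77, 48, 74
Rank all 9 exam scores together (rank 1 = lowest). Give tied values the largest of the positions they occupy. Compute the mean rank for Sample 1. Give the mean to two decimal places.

Sorted (ascending): 38, 39, 48, 57, 71, 74, 74, 77, 87
The 2 values of 74 occupy positions 6–7 → each gets rank 7.
Sample 1 values → pooled ranks: 39→2, 38→1, 74→7, 57→4, 71→5
Mean rank = (2 + 1 + 7 + 4 + 5) / 5 = 3.80

3.80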